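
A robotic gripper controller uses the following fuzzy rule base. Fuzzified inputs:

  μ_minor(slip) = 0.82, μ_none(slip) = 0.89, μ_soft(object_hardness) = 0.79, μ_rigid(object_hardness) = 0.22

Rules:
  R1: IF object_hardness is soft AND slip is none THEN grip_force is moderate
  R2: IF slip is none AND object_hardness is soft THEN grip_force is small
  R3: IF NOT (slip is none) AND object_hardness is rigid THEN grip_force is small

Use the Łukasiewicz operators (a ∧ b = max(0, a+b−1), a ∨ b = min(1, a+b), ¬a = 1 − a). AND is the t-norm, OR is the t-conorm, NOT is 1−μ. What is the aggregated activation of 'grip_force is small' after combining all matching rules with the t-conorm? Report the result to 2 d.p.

R1: soft=0.79, none=0.89; AND[max(0, a+b−1)] → w = 0.68
R2: none=0.89, soft=0.79; AND[max(0, a+b−1)] → w = 0.68
R3: ¬none=1−0.89=0.11, rigid=0.22; AND[max(0, a+b−1)] → w = 0.00
Rules with consequent 'small': {R2, R3} → strengths 0.68, 0.00
Aggregate via t-conorm [min(1, a+b)]: 0.68

0.68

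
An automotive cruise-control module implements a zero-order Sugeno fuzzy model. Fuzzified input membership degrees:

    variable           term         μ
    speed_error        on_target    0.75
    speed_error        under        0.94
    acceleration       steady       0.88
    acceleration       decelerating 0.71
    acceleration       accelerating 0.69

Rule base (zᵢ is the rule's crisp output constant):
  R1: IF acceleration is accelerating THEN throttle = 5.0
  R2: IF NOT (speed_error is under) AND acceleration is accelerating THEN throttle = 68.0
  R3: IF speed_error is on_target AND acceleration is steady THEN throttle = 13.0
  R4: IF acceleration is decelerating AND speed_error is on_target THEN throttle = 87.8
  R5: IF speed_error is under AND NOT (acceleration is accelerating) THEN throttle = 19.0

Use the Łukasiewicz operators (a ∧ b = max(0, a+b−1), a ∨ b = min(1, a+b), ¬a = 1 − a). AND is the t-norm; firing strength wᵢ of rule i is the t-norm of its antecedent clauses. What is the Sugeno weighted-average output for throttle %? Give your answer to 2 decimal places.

R1 (z=5.0): accelerating=0.69 → w = 0.69
R2 (z=68.0): ¬under=1−0.94=0.06, accelerating=0.69; AND[max(0, a+b−1)] → w = 0.00
R3 (z=13.0): on_target=0.75, steady=0.88; AND[max(0, a+b−1)] → w = 0.63
R4 (z=87.8): decelerating=0.71, on_target=0.75; AND[max(0, a+b−1)] → w = 0.46
R5 (z=19.0): under=0.94, ¬accelerating=1−0.69=0.31; AND[max(0, a+b−1)] → w = 0.25
Weighted average = (0.69·5.0 + 0.00·68.0 + 0.63·13.0 + 0.46·87.8 + 0.25·19.0) / (0.69 + 0.00 + 0.63 + 0.46 + 0.25)
  = 56.7780 / 2.0300 = 27.97

27.97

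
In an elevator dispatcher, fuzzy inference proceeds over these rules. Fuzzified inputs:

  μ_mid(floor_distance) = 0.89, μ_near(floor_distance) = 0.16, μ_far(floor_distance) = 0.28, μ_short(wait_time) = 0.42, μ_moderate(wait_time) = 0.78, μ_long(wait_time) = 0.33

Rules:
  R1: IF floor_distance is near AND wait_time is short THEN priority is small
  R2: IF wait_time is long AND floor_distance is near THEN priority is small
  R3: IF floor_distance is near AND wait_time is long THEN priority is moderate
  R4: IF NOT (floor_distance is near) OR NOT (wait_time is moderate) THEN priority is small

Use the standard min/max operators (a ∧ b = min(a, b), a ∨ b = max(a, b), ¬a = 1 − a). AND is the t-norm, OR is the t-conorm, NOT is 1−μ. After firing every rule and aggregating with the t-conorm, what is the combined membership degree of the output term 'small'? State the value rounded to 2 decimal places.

R1: near=0.16, short=0.42; AND[min(a, b)] → w = 0.16
R2: long=0.33, near=0.16; AND[min(a, b)] → w = 0.16
R3: near=0.16, long=0.33; AND[min(a, b)] → w = 0.16
R4: ¬near=1−0.16=0.84, ¬moderate=1−0.78=0.22; OR[max(a, b)] → w = 0.84
Rules with consequent 'small': {R1, R2, R4} → strengths 0.16, 0.16, 0.84
Aggregate via t-conorm [max(a, b)]: 0.84

0.84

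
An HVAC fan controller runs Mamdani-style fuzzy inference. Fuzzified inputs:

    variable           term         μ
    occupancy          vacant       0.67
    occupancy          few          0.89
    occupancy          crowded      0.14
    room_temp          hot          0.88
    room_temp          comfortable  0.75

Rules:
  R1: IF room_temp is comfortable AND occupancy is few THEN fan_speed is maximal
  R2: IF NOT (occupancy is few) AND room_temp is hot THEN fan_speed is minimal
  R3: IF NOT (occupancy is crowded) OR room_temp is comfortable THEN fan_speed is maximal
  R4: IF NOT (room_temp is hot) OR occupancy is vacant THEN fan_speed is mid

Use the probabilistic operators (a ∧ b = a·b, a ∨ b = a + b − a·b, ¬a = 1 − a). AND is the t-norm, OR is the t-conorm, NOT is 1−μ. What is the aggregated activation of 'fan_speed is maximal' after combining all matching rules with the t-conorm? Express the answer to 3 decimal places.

R1: comfortable=0.75, few=0.89; AND[a·b] → w = 0.6675
R2: ¬few=1−0.89=0.11, hot=0.88; AND[a·b] → w = 0.0968
R3: ¬crowded=1−0.14=0.86, comfortable=0.75; OR[a + b − a·b] → w = 0.9650
R4: ¬hot=1−0.88=0.12, vacant=0.67; OR[a + b − a·b] → w = 0.7096
Rules with consequent 'maximal': {R1, R3} → strengths 0.6675, 0.9650
Aggregate via t-conorm [a + b − a·b]: 0.9884

0.988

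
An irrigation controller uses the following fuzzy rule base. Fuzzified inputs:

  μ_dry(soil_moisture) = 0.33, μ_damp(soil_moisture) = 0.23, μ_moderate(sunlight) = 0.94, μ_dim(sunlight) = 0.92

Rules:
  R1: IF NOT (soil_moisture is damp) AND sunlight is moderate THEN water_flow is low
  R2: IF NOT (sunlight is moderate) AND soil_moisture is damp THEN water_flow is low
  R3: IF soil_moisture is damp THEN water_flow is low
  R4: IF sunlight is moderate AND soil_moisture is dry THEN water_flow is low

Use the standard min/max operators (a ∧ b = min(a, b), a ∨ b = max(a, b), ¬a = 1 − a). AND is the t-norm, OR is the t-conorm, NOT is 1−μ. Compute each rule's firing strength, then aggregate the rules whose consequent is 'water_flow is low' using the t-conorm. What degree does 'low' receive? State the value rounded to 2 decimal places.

0.77

R1: ¬damp=1−0.23=0.77, moderate=0.94; AND[min(a, b)] → w = 0.77
R2: ¬moderate=1−0.94=0.06, damp=0.23; AND[min(a, b)] → w = 0.06
R3: damp=0.23 → w = 0.23
R4: moderate=0.94, dry=0.33; AND[min(a, b)] → w = 0.33
Rules with consequent 'low': {R1, R2, R3, R4} → strengths 0.77, 0.06, 0.23, 0.33
Aggregate via t-conorm [max(a, b)]: 0.77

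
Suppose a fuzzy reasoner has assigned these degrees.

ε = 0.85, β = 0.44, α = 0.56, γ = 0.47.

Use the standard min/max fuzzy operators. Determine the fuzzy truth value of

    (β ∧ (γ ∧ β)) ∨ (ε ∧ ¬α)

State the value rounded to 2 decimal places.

γ ∧ β = min(a, b) on (0.47, 0.44) = 0.44
β ∧ (γ ∧ β) = min(a, b) on (0.44, 0.44) = 0.44
¬α = 1 − 0.56 = 0.44
ε ∧ ¬α = min(a, b) on (0.85, 0.44) = 0.44
(β ∧ (γ ∧ β)) ∨ (ε ∧ ¬α) = max(a, b) on (0.44, 0.44) = 0.44

0.44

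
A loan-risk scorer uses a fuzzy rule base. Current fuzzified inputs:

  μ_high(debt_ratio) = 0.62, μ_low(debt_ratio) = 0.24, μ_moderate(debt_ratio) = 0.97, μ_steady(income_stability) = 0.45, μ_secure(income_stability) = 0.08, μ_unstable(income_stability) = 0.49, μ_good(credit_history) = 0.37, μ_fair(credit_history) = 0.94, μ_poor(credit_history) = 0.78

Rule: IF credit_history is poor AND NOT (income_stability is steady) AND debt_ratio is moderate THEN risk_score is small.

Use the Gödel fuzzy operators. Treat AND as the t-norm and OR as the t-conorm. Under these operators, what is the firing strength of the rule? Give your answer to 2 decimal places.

firing strength: poor=0.78, ¬steady=1−0.45=0.55, moderate=0.97; AND[min(a, b)] → w = 0.55

0.55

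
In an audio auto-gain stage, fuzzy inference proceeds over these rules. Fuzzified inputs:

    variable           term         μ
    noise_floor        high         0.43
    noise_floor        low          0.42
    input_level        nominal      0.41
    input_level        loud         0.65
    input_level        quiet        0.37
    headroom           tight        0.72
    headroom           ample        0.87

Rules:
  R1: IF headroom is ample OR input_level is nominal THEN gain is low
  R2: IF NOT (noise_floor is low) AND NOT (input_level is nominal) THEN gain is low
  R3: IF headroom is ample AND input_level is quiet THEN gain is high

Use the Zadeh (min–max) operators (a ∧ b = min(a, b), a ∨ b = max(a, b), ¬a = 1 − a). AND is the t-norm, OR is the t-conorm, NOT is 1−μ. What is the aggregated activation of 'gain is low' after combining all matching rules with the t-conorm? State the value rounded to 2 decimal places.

0.87

R1: ample=0.87, nominal=0.41; OR[max(a, b)] → w = 0.87
R2: ¬low=1−0.42=0.58, ¬nominal=1−0.41=0.59; AND[min(a, b)] → w = 0.58
R3: ample=0.87, quiet=0.37; AND[min(a, b)] → w = 0.37
Rules with consequent 'low': {R1, R2} → strengths 0.87, 0.58
Aggregate via t-conorm [max(a, b)]: 0.87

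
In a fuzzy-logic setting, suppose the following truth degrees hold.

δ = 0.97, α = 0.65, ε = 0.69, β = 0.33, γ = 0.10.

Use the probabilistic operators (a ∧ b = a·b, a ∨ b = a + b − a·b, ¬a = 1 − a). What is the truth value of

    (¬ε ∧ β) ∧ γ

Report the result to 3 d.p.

0.010

¬ε = 1 − 0.6900 = 0.3100
¬ε ∧ β = a·b on (0.3100, 0.3300) = 0.1023
(¬ε ∧ β) ∧ γ = a·b on (0.1023, 0.1000) = 0.0102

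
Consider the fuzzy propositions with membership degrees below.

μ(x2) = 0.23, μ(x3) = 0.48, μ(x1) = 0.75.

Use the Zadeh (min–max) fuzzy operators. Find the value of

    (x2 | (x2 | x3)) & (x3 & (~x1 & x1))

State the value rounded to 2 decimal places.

0.25

x2 | x3 = max(a, b) on (0.23, 0.48) = 0.48
x2 | (x2 | x3) = max(a, b) on (0.23, 0.48) = 0.48
~x1 = 1 − 0.75 = 0.25
~x1 & x1 = min(a, b) on (0.25, 0.75) = 0.25
x3 & (~x1 & x1) = min(a, b) on (0.48, 0.25) = 0.25
(x2 | (x2 | x3)) & (x3 & (~x1 & x1)) = min(a, b) on (0.48, 0.25) = 0.25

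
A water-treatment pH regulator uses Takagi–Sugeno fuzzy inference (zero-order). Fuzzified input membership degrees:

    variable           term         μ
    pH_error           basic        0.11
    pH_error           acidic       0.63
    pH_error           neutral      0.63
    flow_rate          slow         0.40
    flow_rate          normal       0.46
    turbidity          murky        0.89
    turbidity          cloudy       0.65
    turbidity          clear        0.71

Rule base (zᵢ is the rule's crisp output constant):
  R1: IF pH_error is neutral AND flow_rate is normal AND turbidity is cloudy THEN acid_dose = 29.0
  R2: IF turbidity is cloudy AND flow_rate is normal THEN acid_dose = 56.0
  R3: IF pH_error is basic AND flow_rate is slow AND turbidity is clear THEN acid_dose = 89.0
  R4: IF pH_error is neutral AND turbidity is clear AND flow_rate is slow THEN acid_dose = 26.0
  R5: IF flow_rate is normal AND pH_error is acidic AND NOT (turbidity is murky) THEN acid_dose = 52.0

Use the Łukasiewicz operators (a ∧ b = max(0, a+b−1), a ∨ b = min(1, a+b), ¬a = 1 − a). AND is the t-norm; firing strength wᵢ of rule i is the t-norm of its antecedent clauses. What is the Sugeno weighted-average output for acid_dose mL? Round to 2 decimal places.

56.00

R1 (z=29.0): neutral=0.63, normal=0.46, cloudy=0.65; AND[max(0, a+b−1)] → w = 0.00
R2 (z=56.0): cloudy=0.65, normal=0.46; AND[max(0, a+b−1)] → w = 0.11
R3 (z=89.0): basic=0.11, slow=0.40, clear=0.71; AND[max(0, a+b−1)] → w = 0.00
R4 (z=26.0): neutral=0.63, clear=0.71, slow=0.40; AND[max(0, a+b−1)] → w = 0.00
R5 (z=52.0): normal=0.46, acidic=0.63, ¬murky=1−0.89=0.11; AND[max(0, a+b−1)] → w = 0.00
Weighted average = (0.00·29.0 + 0.11·56.0 + 0.00·89.0 + 0.00·26.0 + 0.00·52.0) / (0.00 + 0.11 + 0.00 + 0.00 + 0.00)
  = 6.1600 / 0.1100 = 56.00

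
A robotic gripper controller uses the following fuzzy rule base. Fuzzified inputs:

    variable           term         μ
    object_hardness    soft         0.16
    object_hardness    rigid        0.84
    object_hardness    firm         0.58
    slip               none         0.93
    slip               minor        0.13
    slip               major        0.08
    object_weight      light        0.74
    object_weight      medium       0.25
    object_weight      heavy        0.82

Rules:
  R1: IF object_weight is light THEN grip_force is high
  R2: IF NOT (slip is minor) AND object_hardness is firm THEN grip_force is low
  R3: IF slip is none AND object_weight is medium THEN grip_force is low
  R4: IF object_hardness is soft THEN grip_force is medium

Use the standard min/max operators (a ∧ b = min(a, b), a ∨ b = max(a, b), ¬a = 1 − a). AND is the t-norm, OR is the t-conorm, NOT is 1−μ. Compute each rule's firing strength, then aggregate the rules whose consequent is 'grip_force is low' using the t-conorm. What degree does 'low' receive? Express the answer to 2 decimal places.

0.58

R1: light=0.74 → w = 0.74
R2: ¬minor=1−0.13=0.87, firm=0.58; AND[min(a, b)] → w = 0.58
R3: none=0.93, medium=0.25; AND[min(a, b)] → w = 0.25
R4: soft=0.16 → w = 0.16
Rules with consequent 'low': {R2, R3} → strengths 0.58, 0.25
Aggregate via t-conorm [max(a, b)]: 0.58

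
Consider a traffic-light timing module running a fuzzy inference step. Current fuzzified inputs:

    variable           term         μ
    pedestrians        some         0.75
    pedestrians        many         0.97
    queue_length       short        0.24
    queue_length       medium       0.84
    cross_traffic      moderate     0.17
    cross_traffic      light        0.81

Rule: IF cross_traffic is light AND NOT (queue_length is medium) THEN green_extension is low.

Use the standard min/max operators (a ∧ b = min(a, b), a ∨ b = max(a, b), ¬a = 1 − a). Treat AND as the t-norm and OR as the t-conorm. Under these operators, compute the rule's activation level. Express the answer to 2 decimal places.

firing strength: light=0.81, ¬medium=1−0.84=0.16; AND[min(a, b)] → w = 0.16

0.16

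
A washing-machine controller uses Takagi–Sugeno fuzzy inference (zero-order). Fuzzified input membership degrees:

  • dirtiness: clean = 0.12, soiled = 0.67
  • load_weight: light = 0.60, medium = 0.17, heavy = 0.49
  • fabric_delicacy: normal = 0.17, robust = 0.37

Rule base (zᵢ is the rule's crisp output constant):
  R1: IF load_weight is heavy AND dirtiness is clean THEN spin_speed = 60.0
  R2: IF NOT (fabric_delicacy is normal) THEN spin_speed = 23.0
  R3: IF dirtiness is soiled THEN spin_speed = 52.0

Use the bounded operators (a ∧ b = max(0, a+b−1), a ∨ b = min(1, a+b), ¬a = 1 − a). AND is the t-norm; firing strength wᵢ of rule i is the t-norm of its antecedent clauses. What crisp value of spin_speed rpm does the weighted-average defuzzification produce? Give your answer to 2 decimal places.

35.95

R1 (z=60.0): heavy=0.49, clean=0.12; AND[max(0, a+b−1)] → w = 0.00
R2 (z=23.0): ¬normal=1−0.17=0.83 → w = 0.83
R3 (z=52.0): soiled=0.67 → w = 0.67
Weighted average = (0.00·60.0 + 0.83·23.0 + 0.67·52.0) / (0.00 + 0.83 + 0.67)
  = 53.9300 / 1.5000 = 35.95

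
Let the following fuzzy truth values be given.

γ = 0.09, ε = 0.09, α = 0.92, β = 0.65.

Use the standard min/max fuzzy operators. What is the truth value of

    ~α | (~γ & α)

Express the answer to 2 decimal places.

~α = 1 − 0.92 = 0.08
~γ = 1 − 0.09 = 0.91
~γ & α = min(a, b) on (0.91, 0.92) = 0.91
~α | (~γ & α) = max(a, b) on (0.08, 0.91) = 0.91

0.91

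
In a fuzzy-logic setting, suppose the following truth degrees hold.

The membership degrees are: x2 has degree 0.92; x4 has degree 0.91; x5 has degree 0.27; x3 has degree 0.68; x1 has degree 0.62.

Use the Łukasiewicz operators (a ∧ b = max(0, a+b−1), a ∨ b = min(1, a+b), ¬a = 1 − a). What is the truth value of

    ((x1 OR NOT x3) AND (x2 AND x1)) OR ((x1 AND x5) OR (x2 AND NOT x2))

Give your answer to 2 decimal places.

0.48

NOT x3 = 1 − 0.68 = 0.32
x1 OR NOT x3 = min(1, a+b) on (0.62, 0.32) = 0.94
x2 AND x1 = max(0, a+b−1) on (0.92, 0.62) = 0.54
(x1 OR NOT x3) AND (x2 AND x1) = max(0, a+b−1) on (0.94, 0.54) = 0.48
x1 AND x5 = max(0, a+b−1) on (0.62, 0.27) = 0.00
NOT x2 = 1 − 0.92 = 0.08
x2 AND NOT x2 = max(0, a+b−1) on (0.92, 0.08) = 0.00
(x1 AND x5) OR (x2 AND NOT x2) = min(1, a+b) on (0.00, 0.00) = 0.00
((x1 OR NOT x3) AND (x2 AND x1)) OR ((x1 AND x5) OR (x2 AND NOT x2)) = min(1, a+b) on (0.48, 0.00) = 0.48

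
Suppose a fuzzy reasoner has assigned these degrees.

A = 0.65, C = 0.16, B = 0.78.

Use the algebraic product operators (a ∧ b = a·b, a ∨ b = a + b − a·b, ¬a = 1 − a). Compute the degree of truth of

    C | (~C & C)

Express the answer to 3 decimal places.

0.273

~C = 1 − 0.1600 = 0.8400
~C & C = a·b on (0.8400, 0.1600) = 0.1344
C | (~C & C) = a + b − a·b on (0.1600, 0.1344) = 0.2729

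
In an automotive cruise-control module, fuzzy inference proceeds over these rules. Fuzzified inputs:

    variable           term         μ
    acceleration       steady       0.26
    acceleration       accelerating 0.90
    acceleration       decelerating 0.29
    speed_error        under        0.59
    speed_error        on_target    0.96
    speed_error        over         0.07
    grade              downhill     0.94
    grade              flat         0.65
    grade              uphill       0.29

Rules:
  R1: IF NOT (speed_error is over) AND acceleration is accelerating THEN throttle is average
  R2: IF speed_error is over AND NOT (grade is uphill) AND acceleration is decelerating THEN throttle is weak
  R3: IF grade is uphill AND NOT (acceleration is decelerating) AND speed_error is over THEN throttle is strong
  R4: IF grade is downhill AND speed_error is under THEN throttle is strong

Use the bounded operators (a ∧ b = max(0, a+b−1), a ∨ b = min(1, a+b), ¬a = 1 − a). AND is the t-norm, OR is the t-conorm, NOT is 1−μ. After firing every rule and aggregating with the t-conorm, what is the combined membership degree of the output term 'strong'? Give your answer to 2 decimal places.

R1: ¬over=1−0.07=0.93, accelerating=0.90; AND[max(0, a+b−1)] → w = 0.83
R2: over=0.07, ¬uphill=1−0.29=0.71, decelerating=0.29; AND[max(0, a+b−1)] → w = 0.00
R3: uphill=0.29, ¬decelerating=1−0.29=0.71, over=0.07; AND[max(0, a+b−1)] → w = 0.00
R4: downhill=0.94, under=0.59; AND[max(0, a+b−1)] → w = 0.53
Rules with consequent 'strong': {R3, R4} → strengths 0.00, 0.53
Aggregate via t-conorm [min(1, a+b)]: 0.53

0.53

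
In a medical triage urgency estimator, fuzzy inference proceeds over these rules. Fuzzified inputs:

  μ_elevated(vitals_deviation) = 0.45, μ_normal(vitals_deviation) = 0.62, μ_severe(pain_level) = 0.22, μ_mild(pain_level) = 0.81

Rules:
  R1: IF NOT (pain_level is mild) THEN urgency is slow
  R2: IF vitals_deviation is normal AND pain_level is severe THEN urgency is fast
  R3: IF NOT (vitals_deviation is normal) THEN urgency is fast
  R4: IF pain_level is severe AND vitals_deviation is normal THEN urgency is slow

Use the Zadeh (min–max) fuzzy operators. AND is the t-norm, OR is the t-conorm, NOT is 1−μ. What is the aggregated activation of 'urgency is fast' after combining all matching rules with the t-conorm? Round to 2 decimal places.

R1: ¬mild=1−0.81=0.19 → w = 0.19
R2: normal=0.62, severe=0.22; AND[min(a, b)] → w = 0.22
R3: ¬normal=1−0.62=0.38 → w = 0.38
R4: severe=0.22, normal=0.62; AND[min(a, b)] → w = 0.22
Rules with consequent 'fast': {R2, R3} → strengths 0.22, 0.38
Aggregate via t-conorm [max(a, b)]: 0.38

0.38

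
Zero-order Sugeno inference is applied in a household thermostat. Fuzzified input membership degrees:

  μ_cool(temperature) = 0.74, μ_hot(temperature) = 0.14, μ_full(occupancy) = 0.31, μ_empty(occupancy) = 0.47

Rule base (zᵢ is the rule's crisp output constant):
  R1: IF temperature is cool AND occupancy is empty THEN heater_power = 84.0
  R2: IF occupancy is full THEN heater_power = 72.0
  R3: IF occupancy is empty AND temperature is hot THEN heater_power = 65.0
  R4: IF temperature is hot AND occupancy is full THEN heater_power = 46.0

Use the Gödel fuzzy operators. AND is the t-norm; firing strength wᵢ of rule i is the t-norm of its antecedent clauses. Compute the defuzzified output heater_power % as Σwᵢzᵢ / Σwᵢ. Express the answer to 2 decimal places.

72.96

R1 (z=84.0): cool=0.74, empty=0.47; AND[min(a, b)] → w = 0.47
R2 (z=72.0): full=0.31 → w = 0.31
R3 (z=65.0): empty=0.47, hot=0.14; AND[min(a, b)] → w = 0.14
R4 (z=46.0): hot=0.14, full=0.31; AND[min(a, b)] → w = 0.14
Weighted average = (0.47·84.0 + 0.31·72.0 + 0.14·65.0 + 0.14·46.0) / (0.47 + 0.31 + 0.14 + 0.14)
  = 77.3400 / 1.0600 = 72.96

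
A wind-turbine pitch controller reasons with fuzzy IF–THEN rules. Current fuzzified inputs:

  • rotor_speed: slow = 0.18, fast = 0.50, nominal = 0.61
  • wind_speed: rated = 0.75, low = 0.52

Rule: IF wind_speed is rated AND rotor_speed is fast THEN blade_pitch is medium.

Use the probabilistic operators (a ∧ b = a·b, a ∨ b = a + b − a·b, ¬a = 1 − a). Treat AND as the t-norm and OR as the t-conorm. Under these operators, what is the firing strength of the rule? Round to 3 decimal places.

0.375

firing strength: rated=0.75, fast=0.50; AND[a·b] → w = 0.3750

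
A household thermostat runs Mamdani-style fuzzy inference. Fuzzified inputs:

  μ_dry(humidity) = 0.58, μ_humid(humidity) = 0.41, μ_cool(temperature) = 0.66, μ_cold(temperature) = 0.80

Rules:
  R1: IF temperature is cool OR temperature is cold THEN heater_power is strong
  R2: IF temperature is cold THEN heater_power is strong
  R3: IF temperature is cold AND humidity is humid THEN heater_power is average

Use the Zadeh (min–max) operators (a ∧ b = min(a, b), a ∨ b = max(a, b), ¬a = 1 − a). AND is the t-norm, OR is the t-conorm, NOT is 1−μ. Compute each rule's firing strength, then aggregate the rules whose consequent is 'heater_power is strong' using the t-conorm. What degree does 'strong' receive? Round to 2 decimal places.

0.80

R1: cool=0.66, cold=0.80; OR[max(a, b)] → w = 0.80
R2: cold=0.80 → w = 0.80
R3: cold=0.80, humid=0.41; AND[min(a, b)] → w = 0.41
Rules with consequent 'strong': {R1, R2} → strengths 0.80, 0.80
Aggregate via t-conorm [max(a, b)]: 0.80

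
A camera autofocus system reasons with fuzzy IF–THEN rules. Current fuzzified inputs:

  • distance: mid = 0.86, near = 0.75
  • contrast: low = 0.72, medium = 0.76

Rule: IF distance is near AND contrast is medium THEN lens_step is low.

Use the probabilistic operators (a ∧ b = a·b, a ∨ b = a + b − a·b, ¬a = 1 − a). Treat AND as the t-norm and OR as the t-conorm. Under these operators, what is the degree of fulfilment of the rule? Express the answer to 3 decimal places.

firing strength: near=0.75, medium=0.76; AND[a·b] → w = 0.5700

0.570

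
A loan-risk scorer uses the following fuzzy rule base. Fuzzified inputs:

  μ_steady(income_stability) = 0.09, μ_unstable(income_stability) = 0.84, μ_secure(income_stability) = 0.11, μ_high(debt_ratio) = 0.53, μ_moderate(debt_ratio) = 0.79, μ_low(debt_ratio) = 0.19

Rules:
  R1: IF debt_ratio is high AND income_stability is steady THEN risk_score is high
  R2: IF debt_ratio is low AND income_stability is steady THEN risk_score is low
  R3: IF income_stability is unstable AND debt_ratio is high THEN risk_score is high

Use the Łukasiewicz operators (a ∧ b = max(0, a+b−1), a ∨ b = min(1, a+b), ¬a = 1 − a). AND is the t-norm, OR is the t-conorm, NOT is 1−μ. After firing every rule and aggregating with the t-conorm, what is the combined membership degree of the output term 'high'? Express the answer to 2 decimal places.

R1: high=0.53, steady=0.09; AND[max(0, a+b−1)] → w = 0.00
R2: low=0.19, steady=0.09; AND[max(0, a+b−1)] → w = 0.00
R3: unstable=0.84, high=0.53; AND[max(0, a+b−1)] → w = 0.37
Rules with consequent 'high': {R1, R3} → strengths 0.00, 0.37
Aggregate via t-conorm [min(1, a+b)]: 0.37

0.37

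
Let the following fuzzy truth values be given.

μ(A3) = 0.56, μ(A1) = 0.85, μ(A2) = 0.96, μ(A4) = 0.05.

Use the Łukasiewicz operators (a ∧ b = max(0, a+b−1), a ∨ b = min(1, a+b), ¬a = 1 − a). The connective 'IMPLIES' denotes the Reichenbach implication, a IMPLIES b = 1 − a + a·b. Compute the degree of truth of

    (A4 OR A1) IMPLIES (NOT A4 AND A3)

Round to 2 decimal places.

A4 OR A1 = min(1, a+b) on (0.05, 0.85) = 0.90
NOT A4 = 1 − 0.05 = 0.95
NOT A4 AND A3 = max(0, a+b−1) on (0.95, 0.56) = 0.51
(A4 OR A1) IMPLIES (NOT A4 AND A3)  [Reichenbach: 1 − a + a·b] with a=0.90, b=0.51 → 0.56

0.56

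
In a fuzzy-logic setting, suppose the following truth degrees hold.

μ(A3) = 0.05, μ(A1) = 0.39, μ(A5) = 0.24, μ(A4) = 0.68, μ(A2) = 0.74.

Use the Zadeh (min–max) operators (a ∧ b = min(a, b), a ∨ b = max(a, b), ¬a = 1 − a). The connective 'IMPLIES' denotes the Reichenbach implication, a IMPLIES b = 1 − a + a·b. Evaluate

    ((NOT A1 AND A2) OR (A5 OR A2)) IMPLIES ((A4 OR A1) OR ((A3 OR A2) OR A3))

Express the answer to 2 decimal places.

0.81

NOT A1 = 1 − 0.39 = 0.61
NOT A1 AND A2 = min(a, b) on (0.61, 0.74) = 0.61
A5 OR A2 = max(a, b) on (0.24, 0.74) = 0.74
(NOT A1 AND A2) OR (A5 OR A2) = max(a, b) on (0.61, 0.74) = 0.74
A4 OR A1 = max(a, b) on (0.68, 0.39) = 0.68
A3 OR A2 = max(a, b) on (0.05, 0.74) = 0.74
(A3 OR A2) OR A3 = max(a, b) on (0.74, 0.05) = 0.74
(A4 OR A1) OR ((A3 OR A2) OR A3) = max(a, b) on (0.68, 0.74) = 0.74
((NOT A1 AND A2) OR (A5 OR A2)) IMPLIES ((A4 OR A1) OR ((A3 OR A2) OR A3))  [Reichenbach: 1 − a + a·b] with a=0.74, b=0.74 → 0.81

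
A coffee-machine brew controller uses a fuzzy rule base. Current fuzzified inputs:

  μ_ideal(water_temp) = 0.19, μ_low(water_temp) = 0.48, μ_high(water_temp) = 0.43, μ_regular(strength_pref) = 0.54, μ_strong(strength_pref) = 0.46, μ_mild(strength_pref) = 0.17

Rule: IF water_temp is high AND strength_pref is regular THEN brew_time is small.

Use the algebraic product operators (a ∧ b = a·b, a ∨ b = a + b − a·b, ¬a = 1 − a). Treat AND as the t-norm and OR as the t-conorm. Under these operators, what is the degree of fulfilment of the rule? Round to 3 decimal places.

firing strength: high=0.43, regular=0.54; AND[a·b] → w = 0.2322

0.232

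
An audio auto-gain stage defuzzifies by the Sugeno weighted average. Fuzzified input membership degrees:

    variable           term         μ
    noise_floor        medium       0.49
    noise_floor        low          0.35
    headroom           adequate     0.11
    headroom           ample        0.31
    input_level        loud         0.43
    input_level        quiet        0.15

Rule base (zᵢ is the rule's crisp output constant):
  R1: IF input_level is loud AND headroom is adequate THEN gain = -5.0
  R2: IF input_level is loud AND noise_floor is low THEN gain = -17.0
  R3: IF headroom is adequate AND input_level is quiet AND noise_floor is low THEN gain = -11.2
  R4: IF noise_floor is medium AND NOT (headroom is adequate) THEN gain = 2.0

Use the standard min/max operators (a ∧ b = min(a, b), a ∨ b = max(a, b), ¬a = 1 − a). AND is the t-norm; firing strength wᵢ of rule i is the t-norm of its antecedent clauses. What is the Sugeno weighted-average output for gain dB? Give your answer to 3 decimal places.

R1 (z=-5.0): loud=0.43, adequate=0.11; AND[min(a, b)] → w = 0.11
R2 (z=-17.0): loud=0.43, low=0.35; AND[min(a, b)] → w = 0.35
R3 (z=-11.2): adequate=0.11, quiet=0.15, low=0.35; AND[min(a, b)] → w = 0.11
R4 (z=2.0): medium=0.49, ¬adequate=1−0.11=0.89; AND[min(a, b)] → w = 0.49
Weighted average = (0.11·-5.0 + 0.35·-17.0 + 0.11·-11.2 + 0.49·2.0) / (0.11 + 0.35 + 0.11 + 0.49)
  = -6.7520 / 1.0600 = -6.370

-6.370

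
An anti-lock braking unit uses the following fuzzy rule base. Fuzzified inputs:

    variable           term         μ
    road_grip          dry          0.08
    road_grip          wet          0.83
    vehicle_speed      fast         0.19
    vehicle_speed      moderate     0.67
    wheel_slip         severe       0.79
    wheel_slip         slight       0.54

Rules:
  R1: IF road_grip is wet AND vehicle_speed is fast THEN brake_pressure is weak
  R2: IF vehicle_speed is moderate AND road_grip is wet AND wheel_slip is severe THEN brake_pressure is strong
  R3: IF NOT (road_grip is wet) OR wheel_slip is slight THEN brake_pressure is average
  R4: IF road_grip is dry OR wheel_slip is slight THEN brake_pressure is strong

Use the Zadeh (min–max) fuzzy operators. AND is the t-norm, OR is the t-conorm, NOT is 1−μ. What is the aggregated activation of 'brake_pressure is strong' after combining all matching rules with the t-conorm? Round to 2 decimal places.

R1: wet=0.83, fast=0.19; AND[min(a, b)] → w = 0.19
R2: moderate=0.67, wet=0.83, severe=0.79; AND[min(a, b)] → w = 0.67
R3: ¬wet=1−0.83=0.17, slight=0.54; OR[max(a, b)] → w = 0.54
R4: dry=0.08, slight=0.54; OR[max(a, b)] → w = 0.54
Rules with consequent 'strong': {R2, R4} → strengths 0.67, 0.54
Aggregate via t-conorm [max(a, b)]: 0.67

0.67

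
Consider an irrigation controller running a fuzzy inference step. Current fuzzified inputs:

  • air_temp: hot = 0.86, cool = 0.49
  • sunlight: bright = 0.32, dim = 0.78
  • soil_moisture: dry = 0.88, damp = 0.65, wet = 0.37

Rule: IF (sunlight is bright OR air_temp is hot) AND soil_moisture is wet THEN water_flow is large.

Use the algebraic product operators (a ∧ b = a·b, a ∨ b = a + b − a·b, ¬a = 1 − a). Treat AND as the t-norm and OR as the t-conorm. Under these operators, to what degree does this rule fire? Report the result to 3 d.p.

0.335

firing strength: (bright=0.32 OR hot=0.86) = 0.9048; AND[a·b] with wet=0.37 → w = 0.3348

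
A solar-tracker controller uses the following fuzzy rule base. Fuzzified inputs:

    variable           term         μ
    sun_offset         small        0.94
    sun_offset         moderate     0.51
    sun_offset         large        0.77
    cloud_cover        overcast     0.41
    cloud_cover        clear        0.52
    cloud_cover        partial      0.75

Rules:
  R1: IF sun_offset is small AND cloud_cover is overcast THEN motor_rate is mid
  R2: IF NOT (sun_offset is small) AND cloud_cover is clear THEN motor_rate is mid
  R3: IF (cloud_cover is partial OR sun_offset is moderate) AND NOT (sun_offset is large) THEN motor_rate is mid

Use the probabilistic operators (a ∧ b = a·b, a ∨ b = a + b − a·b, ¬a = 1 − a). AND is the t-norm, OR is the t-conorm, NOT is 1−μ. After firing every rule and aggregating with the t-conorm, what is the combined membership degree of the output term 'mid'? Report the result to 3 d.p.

0.525

R1: small=0.94, overcast=0.41; AND[a·b] → w = 0.3854
R2: ¬small=1−0.94=0.06, clear=0.52; AND[a·b] → w = 0.0312
R3: (partial=0.75 OR moderate=0.51) = 0.8775; AND[a·b] with ¬large=1−0.77=0.23 → w = 0.2018
Rules with consequent 'mid': {R1, R2, R3} → strengths 0.3854, 0.0312, 0.2018
Aggregate via t-conorm [a + b − a·b]: 0.5247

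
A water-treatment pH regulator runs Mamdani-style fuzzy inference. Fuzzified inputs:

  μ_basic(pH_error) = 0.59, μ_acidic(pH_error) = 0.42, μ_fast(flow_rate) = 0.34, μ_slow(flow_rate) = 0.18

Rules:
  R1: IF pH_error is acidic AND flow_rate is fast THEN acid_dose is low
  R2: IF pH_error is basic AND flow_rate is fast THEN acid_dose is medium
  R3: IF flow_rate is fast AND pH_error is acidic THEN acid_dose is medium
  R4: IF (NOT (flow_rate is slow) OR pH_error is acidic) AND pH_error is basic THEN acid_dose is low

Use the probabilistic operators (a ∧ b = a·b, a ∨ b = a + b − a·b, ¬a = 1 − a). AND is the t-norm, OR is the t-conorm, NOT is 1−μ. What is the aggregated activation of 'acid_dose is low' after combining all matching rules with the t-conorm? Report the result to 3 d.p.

R1: acidic=0.42, fast=0.34; AND[a·b] → w = 0.1428
R2: basic=0.59, fast=0.34; AND[a·b] → w = 0.2006
R3: fast=0.34, acidic=0.42; AND[a·b] → w = 0.1428
R4: (¬slow=1−0.18=0.82 OR acidic=0.42) = 0.8956; AND[a·b] with basic=0.59 → w = 0.5284
Rules with consequent 'low': {R1, R4} → strengths 0.1428, 0.5284
Aggregate via t-conorm [a + b − a·b]: 0.5957

0.596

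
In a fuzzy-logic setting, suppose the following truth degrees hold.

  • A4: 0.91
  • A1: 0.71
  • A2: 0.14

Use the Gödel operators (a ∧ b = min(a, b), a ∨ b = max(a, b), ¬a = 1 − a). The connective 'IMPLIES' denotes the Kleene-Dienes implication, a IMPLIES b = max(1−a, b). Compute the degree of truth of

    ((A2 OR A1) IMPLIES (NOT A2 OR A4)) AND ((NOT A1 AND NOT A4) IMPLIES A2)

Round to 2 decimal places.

0.91

A2 OR A1 = max(a, b) on (0.14, 0.71) = 0.71
NOT A2 = 1 − 0.14 = 0.86
NOT A2 OR A4 = max(a, b) on (0.86, 0.91) = 0.91
(A2 OR A1) IMPLIES (NOT A2 OR A4)  [Kleene-Dienes: max(1−a, b)] with a=0.71, b=0.91 → 0.91
NOT A1 = 1 − 0.71 = 0.29
NOT A4 = 1 − 0.91 = 0.09
NOT A1 AND NOT A4 = min(a, b) on (0.29, 0.09) = 0.09
(NOT A1 AND NOT A4) IMPLIES A2  [Kleene-Dienes: max(1−a, b)] with a=0.09, b=0.14 → 0.91
((A2 OR A1) IMPLIES (NOT A2 OR A4)) AND ((NOT A1 AND NOT A4) IMPLIES A2) = min(a, b) on (0.91, 0.91) = 0.91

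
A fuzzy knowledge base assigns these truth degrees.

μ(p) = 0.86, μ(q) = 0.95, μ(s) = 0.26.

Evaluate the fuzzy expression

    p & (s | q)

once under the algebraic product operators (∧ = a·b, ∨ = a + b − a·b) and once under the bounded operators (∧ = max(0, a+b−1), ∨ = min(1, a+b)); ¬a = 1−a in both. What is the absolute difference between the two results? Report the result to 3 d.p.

Under algebraic product:
  s | q = a + b − a·b on (0.2600, 0.9500) = 0.9630
  p & (s | q) = a·b on (0.8600, 0.9630) = 0.8282
  → value = 0.8282
Under bounded:
  s | q = min(1, a+b) on (0.26, 0.95) = 1.00
  p & (s | q) = max(0, a+b−1) on (0.86, 1.00) = 0.86
  → value = 0.8600
|0.8282 − 0.8600| = 0.032

0.032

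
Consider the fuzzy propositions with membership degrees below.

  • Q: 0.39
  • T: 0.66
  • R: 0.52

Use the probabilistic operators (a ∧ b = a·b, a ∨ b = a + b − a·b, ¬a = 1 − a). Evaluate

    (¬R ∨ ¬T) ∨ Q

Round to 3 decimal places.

¬R = 1 − 0.5200 = 0.4800
¬T = 1 − 0.6600 = 0.3400
¬R ∨ ¬T = a + b − a·b on (0.4800, 0.3400) = 0.6568
(¬R ∨ ¬T) ∨ Q = a + b − a·b on (0.6568, 0.3900) = 0.7906

0.791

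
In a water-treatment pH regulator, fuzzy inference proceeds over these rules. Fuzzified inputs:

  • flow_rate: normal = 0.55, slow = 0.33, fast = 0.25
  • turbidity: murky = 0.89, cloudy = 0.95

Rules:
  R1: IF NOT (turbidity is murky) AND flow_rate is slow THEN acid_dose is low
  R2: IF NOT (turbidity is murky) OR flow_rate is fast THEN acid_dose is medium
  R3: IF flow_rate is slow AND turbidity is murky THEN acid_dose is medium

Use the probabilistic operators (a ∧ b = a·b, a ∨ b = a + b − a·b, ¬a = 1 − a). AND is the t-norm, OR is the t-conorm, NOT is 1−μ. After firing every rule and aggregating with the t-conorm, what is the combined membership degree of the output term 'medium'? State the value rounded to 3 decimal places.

0.529

R1: ¬murky=1−0.89=0.11, slow=0.33; AND[a·b] → w = 0.0363
R2: ¬murky=1−0.89=0.11, fast=0.25; OR[a + b − a·b] → w = 0.3325
R3: slow=0.33, murky=0.89; AND[a·b] → w = 0.2937
Rules with consequent 'medium': {R2, R3} → strengths 0.3325, 0.2937
Aggregate via t-conorm [a + b − a·b]: 0.5285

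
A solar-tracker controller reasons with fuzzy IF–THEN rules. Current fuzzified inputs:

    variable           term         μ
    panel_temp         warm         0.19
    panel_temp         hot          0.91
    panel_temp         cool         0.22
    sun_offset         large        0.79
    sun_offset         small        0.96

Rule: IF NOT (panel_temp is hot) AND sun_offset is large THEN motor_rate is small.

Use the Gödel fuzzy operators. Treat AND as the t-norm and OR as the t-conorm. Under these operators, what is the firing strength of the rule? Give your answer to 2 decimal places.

0.09

firing strength: ¬hot=1−0.91=0.09, large=0.79; AND[min(a, b)] → w = 0.09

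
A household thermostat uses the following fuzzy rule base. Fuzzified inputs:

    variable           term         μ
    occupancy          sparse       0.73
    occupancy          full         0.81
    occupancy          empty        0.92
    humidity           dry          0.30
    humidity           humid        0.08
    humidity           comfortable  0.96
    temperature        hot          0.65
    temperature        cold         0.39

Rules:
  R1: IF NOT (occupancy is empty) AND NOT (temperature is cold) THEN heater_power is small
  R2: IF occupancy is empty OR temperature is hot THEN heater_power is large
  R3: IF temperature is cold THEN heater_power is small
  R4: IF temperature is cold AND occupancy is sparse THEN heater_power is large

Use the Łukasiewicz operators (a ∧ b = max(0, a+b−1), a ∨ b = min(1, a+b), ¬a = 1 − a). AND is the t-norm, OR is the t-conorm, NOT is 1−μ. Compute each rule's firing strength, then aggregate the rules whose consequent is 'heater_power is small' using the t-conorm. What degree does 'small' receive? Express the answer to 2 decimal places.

R1: ¬empty=1−0.92=0.08, ¬cold=1−0.39=0.61; AND[max(0, a+b−1)] → w = 0.00
R2: empty=0.92, hot=0.65; OR[min(1, a+b)] → w = 1.00
R3: cold=0.39 → w = 0.39
R4: cold=0.39, sparse=0.73; AND[max(0, a+b−1)] → w = 0.12
Rules with consequent 'small': {R1, R3} → strengths 0.00, 0.39
Aggregate via t-conorm [min(1, a+b)]: 0.39

0.39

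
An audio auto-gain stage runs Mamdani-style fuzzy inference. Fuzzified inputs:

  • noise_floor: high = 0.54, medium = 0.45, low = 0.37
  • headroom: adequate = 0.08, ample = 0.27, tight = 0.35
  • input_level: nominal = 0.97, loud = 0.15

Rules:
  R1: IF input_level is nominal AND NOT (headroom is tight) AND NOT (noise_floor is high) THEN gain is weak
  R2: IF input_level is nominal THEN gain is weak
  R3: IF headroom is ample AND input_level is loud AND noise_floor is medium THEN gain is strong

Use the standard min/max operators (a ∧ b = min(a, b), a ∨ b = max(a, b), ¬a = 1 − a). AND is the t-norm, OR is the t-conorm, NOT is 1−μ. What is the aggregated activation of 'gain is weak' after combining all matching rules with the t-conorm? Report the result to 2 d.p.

R1: nominal=0.97, ¬tight=1−0.35=0.65, ¬high=1−0.54=0.46; AND[min(a, b)] → w = 0.46
R2: nominal=0.97 → w = 0.97
R3: ample=0.27, loud=0.15, medium=0.45; AND[min(a, b)] → w = 0.15
Rules with consequent 'weak': {R1, R2} → strengths 0.46, 0.97
Aggregate via t-conorm [max(a, b)]: 0.97

0.97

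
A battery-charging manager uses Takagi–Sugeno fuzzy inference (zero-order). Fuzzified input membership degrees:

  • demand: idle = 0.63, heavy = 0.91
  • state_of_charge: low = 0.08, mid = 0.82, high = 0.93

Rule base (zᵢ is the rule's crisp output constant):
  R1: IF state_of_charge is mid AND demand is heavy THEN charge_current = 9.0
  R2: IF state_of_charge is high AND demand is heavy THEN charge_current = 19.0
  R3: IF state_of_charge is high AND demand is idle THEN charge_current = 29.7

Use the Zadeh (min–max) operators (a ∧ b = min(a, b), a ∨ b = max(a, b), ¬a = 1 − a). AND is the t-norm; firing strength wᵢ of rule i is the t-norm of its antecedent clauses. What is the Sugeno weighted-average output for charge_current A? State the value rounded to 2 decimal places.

R1 (z=9.0): mid=0.82, heavy=0.91; AND[min(a, b)] → w = 0.82
R2 (z=19.0): high=0.93, heavy=0.91; AND[min(a, b)] → w = 0.91
R3 (z=29.7): high=0.93, idle=0.63; AND[min(a, b)] → w = 0.63
Weighted average = (0.82·9.0 + 0.91·19.0 + 0.63·29.7) / (0.82 + 0.91 + 0.63)
  = 43.3810 / 2.3600 = 18.38

18.38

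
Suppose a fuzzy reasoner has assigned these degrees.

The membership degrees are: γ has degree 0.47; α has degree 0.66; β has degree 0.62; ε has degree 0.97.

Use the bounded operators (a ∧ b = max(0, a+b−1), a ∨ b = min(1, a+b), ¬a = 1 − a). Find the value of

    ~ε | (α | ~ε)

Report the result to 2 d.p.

~ε = 1 − 0.97 = 0.03
~ε = 1 − 0.97 = 0.03
α | ~ε = min(1, a+b) on (0.66, 0.03) = 0.69
~ε | (α | ~ε) = min(1, a+b) on (0.03, 0.69) = 0.72

0.72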